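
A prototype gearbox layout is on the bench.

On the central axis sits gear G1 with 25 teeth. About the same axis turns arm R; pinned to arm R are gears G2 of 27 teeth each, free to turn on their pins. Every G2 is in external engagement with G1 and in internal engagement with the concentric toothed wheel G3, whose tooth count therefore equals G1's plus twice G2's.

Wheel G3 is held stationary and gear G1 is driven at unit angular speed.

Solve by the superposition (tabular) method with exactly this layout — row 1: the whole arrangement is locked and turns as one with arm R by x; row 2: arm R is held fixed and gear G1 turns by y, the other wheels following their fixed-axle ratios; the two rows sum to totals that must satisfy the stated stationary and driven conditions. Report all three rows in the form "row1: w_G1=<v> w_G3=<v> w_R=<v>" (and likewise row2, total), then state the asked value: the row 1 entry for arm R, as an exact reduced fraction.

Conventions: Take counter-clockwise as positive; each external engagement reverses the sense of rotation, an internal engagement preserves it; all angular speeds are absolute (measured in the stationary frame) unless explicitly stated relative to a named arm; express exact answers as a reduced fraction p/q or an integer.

row1: w_G1=25/104 w_G3=25/104 w_R=25/104
row2: w_G1=79/104 w_G3=-25/104 w_R=0
total: w_G1=1 w_G3=0 w_R=25/104
asked value: 25/104

class = planetary set [G3 = 25+2·27 = 79; Willis about the carrier]
row 1 (train locked, turned with arm): all members turn x
row 2: sun turns y, ring = −(25/79)·y, arm 0
boundary: total ω_ring = x − (25/79)·y = 0 and total ω_sun = x + y = 1  ⇒  y = 79/104, x = 25/104
row 2 ring = −(25/79)·79/104 = -25/104
totals (row 1 + row 2): sun 25/104 + 79/104 = 1, ring 25/104 + (-25/104) = 0, arm 25/104 + 0 = 25/104
asked cell (row1, arm) = 25/104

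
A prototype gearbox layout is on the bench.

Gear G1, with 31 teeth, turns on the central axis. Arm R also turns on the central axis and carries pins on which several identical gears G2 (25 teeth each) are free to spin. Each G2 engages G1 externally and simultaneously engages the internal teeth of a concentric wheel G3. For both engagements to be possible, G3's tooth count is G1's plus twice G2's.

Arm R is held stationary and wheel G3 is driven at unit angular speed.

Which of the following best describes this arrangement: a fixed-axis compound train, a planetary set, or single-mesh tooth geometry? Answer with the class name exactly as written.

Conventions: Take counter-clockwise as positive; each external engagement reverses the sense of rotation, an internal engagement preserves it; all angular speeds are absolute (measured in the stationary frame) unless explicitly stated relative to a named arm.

planetary set (31T centre, 25T on arm, 81T internal) — Willis relation
classification: planetary set

planetary set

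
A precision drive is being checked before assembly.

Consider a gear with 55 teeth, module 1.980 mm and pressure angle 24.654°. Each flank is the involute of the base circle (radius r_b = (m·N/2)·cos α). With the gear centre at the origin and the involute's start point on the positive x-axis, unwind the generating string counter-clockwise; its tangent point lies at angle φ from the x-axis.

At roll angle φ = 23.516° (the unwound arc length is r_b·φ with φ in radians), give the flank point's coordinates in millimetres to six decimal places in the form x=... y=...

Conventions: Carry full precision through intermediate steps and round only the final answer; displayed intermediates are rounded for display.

class = single-mesh tooth geometry [base-circle involute, m = 1.980, 55T]
pitch radius r_p = m·N/2 = 1.980·55/2 = 54.450000
base radius r_b = r_p·cos α = 54.450000·cos 24.654° = 49.486521
roll angle φ = 23.516° = 0.41043163 rad
x = r_b·(cos φ + φ·sin φ) = 53.480728
y = r_b·(sin φ − φ·cos φ) = 1.121385

x=53.480728 y=1.121385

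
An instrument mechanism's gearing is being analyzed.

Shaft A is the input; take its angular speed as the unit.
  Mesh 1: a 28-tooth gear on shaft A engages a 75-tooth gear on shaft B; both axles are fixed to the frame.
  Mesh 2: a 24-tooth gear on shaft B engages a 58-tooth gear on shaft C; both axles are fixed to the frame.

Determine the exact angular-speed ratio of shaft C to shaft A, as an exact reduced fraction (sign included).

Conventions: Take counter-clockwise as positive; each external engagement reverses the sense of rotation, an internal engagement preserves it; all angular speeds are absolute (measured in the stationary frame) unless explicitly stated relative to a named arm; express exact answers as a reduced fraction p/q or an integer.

112/725

class = fixed-axis compound train [2 meshes; 2 ratios multiply, 2 sense flips]
mesh 1 [28T→75T]: running ratio 28/75, sense −
mesh 2 [24T→58T]: running ratio 112/725, sense +
ω_out/ω_in = 112/725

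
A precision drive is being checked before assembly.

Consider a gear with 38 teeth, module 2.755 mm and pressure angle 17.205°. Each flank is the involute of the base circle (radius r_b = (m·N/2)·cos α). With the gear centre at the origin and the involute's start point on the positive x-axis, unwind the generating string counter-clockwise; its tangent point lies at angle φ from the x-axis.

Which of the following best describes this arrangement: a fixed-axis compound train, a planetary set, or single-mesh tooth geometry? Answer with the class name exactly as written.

recognized (one wheel, involute flank): single-mesh tooth geometry, m = 2.755, N = 38
classification: single-mesh tooth geometry

single-mesh tooth geometry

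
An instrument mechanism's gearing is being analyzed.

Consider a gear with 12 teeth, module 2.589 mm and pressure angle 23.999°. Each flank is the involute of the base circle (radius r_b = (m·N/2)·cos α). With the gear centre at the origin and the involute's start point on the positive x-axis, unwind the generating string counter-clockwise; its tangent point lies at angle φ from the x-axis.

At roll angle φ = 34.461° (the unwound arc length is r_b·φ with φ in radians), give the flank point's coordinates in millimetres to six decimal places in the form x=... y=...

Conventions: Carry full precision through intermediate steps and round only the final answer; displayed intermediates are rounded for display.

single-mesh involute tooth geometry (12T wheel at module 2.589)
pitch radius r_p = m·N/2 = 2.589·12/2 = 15.534000
base radius r_b = r_p·cos α = 15.534000·cos 23.999° = 14.191125
roll angle φ = 34.461° = 0.60145791 rad
x = r_b·(cos φ + φ·sin φ) = 16.530441
y = r_b·(sin φ − φ·cos φ) = 0.992473

x=16.530441 y=0.992473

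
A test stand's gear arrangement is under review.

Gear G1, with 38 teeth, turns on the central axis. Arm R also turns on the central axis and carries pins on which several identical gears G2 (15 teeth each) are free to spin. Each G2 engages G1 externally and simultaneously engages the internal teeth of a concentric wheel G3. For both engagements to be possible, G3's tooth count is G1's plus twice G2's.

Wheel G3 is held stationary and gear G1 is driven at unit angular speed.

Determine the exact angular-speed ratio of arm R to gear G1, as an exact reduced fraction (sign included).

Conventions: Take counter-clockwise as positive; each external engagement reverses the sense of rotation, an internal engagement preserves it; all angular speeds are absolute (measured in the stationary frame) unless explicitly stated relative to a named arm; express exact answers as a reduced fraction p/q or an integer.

19/53

planetary set (38T centre, 15T on arm, 68T internal) — Willis relation
ring teeth: 38 + 2·15 = 68
38(ω_sun−ω_arm) = −68(ω_ring−ω_arm),  ω_ring = 0, ω_sun = 1
38(1−ω_arm) = −68(0−ω_arm)  ⇒  106·ω_arm = 38  ⇒  ω_arm = 19/53
ω_out/ω_in = 19/53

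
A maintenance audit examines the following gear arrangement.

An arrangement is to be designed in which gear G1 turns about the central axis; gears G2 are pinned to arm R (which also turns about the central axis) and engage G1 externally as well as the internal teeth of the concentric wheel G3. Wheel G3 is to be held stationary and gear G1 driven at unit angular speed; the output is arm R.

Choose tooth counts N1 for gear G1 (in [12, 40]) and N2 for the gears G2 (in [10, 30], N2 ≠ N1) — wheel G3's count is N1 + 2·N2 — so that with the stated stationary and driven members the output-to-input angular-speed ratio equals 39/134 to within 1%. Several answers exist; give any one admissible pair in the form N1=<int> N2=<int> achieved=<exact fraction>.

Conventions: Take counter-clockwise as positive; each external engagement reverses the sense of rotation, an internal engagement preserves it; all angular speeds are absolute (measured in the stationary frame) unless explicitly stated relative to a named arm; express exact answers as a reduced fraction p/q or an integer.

N1=39 N2=28 achieved=39/134

design class (target 39/134): planetary set
Willis with ω_ring = 0: ω_arm/ω_sun = N1/(N1+N3); set equal to 39/134  ⇒  N3/N1 = 1/(39/134) − 1 = 95/39
N3 = N1 + 2·N2  ⇒  N2/N1 = (N3/N1 − 1)/2 = (95/39 − 1)/2 = 28/39
smallest multiple with N1 ≥ 12 and N2 ≥ 10: k = 1  ⇒  N1 = 1·39 = 39, N2 = 1·28 = 28 (N1 ≤ 40, N2 ≤ 30, N2 ≠ N1 ✓), N3 = 39 + 2·28 = 95
check: N1/(N1+N3) with N1 = 39, N3 = 95 gives 39/134; |achieved − target| = 0 ≤ 39/13400 ✓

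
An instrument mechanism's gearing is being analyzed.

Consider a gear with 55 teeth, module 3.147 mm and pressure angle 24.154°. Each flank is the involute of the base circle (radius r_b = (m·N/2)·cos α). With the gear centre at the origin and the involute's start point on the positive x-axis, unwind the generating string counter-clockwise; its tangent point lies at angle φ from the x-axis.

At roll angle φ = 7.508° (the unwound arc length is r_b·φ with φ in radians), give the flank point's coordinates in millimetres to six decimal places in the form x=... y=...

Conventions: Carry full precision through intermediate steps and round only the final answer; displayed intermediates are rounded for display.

single-mesh involute tooth geometry (55T wheel at module 3.147)
pitch radius r_p = m·N/2 = 3.147·55/2 = 86.542500
base radius r_b = r_p·cos α = 86.542500·cos 24.154° = 78.965611
roll angle φ = 7.508° = 0.13103932 rad
x = r_b·(cos φ + φ·sin φ) = 79.640675
y = r_b·(sin φ − φ·cos φ) = 0.059126

x=79.640675 y=0.059126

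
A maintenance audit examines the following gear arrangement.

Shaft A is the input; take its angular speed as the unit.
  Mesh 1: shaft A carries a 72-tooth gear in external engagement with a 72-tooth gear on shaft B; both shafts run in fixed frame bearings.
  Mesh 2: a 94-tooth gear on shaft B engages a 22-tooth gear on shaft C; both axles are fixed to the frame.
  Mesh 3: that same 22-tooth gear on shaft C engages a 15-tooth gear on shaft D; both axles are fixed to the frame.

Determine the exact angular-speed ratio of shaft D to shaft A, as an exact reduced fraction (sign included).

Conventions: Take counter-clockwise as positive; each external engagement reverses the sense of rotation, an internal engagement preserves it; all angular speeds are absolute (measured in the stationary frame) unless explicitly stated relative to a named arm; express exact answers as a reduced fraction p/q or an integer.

class = fixed-axis compound train [3 meshes; 3 ratios multiply, 3 sense flips]
mesh 1 [72T→72T]: running ratio 1, sense −
mesh 2 [94T→22T]: running ratio 47/11, sense +
mesh 3 [22T→15T]: running ratio 94/15, sense −
ω_out/ω_in = -94/15

-94/15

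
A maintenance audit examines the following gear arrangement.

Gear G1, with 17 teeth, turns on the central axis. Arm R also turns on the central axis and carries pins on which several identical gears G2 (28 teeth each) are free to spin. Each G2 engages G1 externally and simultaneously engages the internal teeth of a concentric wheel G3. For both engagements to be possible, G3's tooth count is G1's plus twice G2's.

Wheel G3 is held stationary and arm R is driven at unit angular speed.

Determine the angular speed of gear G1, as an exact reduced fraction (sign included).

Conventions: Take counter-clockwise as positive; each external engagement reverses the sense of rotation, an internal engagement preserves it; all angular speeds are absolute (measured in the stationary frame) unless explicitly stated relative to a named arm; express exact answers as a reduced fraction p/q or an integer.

90/17

planetary set (17T centre, 28T on arm, 73T internal) — Willis relation
ring teeth: 17 + 2·28 = 73
17(ω_sun−ω_arm) = −73(ω_ring−ω_arm),  ω_ring = 0, ω_arm = 1
ω_sun = 1 − (73/17)(0−1) = 90/17
exact speed ratio = 90/17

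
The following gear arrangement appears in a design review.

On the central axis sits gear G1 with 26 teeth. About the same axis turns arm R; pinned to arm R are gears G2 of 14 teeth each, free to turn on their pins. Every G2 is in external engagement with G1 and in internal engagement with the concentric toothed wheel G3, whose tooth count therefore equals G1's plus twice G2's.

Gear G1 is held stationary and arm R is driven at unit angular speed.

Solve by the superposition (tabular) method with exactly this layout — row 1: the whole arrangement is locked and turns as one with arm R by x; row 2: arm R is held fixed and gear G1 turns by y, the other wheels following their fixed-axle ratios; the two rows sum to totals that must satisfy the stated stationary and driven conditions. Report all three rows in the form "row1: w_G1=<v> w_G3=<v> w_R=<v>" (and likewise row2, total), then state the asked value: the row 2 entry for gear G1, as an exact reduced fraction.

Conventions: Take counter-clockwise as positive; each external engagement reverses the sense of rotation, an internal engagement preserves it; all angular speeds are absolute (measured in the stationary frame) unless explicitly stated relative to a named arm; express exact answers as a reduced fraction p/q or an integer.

row1: w_G1=1 w_G3=1 w_R=1
row2: w_G1=-1 w_G3=13/27 w_R=0
total: w_G1=0 w_G3=40/27 w_R=1
asked value: -1

recognized (axles ride arm R): planetary set, 26/14/54 teeth
row 1 (train locked, turned with arm): all members turn x
row 2 (arm held, sun turns y): ω_ring = −(26/54)·y, ω_arm = 0
boundary: total ω_sun = x + y = 0 and total ω_arm = x = 1  ⇒  y = -1, x = 1
row 2 ring = −(26/54)·(-1) = 13/27
totals (row 1 + row 2): sun 1 + (-1) = 0, ring 1 + 13/27 = 40/27, arm 1 + 0 = 1
asked cell (row2, sun) = -1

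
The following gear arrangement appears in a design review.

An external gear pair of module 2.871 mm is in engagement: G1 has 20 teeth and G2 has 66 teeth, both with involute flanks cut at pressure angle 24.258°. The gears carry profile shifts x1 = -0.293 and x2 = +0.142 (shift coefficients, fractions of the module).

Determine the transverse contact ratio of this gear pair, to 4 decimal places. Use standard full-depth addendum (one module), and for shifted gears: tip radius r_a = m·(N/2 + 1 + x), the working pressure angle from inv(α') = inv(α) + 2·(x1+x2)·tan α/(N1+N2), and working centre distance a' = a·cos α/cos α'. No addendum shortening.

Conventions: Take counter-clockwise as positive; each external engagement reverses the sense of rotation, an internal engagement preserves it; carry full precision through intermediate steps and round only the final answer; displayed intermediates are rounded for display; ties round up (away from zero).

1.5578

topology: single-mesh involute geometry — m = 2.871, 20T/66T pair
base radii: r_b1 = 26.175042, r_b2 = 86.377637
tip radii: r_a1 = 30.739797, r_a2 = 98.021682
inv(α') = inv(24.258°) + 2·(-0.293+0.142)·tan α/(20+66) = 0.02567069  ⇒  α' = 23.80191°
a' = a·cos α / cos α' = 123.4530·cos 24.258°/cos 23.80191° = 123.015628
action lengths: √(r_a1²−r_b1²) = 16.118384, √(r_a2²−r_b2²) = 46.337392
base pitch p_b = π·m·cos α = 8.223132
CR = (16.118384 + 46.337392 − 123.015628·sin 23.80191°)/8.223132 = 1.557757
contact ratio ≈ 1.5578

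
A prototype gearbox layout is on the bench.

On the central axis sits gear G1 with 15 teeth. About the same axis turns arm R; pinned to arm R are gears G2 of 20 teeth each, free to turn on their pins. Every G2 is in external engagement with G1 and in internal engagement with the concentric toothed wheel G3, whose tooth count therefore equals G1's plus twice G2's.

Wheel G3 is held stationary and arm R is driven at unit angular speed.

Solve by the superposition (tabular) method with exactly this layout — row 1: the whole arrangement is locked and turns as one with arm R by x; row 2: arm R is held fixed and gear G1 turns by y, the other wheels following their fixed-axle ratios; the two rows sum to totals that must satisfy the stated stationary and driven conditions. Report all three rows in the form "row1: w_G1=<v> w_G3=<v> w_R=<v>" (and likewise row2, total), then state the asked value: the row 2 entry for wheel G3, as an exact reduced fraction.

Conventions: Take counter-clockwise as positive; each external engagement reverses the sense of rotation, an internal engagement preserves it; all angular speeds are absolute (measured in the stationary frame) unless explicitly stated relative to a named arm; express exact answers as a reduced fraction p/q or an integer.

topology: planetary set — G1 15T / G2 20T / G3 55T, arm = carrier (Willis)
superposition row 1 [locked train]: every member turns x
row 2 (arm held, sun turns y): ω_ring = −(15/55)·y, ω_arm = 0
boundary: total ω_ring = x − (15/55)·y = 0 and total ω_arm = x = 1  ⇒  y = 11/3, x = 1
row 2 ring = −(15/55)·11/3 = -1
totals (row 1 + row 2): sun 1 + 11/3 = 14/3, ring 1 + (-1) = 0, arm 1 + 0 = 1
asked cell (row2, ring) = -1

row1: w_G1=1 w_G3=1 w_R=1
row2: w_G1=11/3 w_G3=-1 w_R=0
total: w_G1=14/3 w_G3=0 w_R=1
asked value: -1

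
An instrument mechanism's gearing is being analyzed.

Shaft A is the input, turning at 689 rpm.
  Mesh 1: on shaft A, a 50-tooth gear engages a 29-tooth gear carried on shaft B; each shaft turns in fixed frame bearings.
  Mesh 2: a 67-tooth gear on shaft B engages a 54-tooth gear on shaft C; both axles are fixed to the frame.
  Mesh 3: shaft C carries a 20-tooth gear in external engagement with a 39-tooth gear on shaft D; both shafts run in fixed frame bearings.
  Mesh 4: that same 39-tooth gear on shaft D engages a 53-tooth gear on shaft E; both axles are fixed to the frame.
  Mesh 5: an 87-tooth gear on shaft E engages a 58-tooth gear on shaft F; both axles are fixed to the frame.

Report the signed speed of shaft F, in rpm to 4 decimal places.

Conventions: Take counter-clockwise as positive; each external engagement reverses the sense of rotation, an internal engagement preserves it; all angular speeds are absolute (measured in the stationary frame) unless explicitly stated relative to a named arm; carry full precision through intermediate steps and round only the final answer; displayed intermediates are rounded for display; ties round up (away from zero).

-834.2912 rpm

recognized (6 fixed axles, 5 meshes): fixed-axis compound train
mesh 1 [50T→29T]: ω = 689.0000×50/29 = 1187.9310 rpm, sense flips to −
mesh 2 [67T→54T]: ω = 1187.9310×67/54 = 1473.9144 rpm, sense flips to +
mesh 3 [20T→39T]: ω = 1473.9144×20/39 = 755.8536 rpm, sense flips to −
mesh 4 [39T→53T]: ω = 755.8536×39/53 = 556.1941 rpm, sense flips to +
mesh 5 [87T→58T]: ω = 556.1941×87/58 = 834.2912 rpm, sense flips to −
signed output speed = -834.2912 rpm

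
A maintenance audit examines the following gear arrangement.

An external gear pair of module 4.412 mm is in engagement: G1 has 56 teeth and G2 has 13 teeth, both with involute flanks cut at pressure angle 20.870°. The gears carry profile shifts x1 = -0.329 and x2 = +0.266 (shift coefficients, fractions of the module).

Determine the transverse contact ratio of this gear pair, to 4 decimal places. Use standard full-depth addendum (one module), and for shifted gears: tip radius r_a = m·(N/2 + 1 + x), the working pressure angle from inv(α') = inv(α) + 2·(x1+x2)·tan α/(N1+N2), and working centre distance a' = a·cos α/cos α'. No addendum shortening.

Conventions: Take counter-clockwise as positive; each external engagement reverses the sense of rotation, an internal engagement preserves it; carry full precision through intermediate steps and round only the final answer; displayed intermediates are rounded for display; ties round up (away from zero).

1.5178

single-mesh involute tooth geometry (56T engaging 13T at module 4.412)
base radii: r_b1 = 115.430943, r_b2 = 26.796469
tip radii: r_a1 = 126.496452, r_a2 = 34.263592
inv(α') = inv(20.870°) + 2·(-0.329+0.266)·tan α/(56+13) = 0.01631660  ⇒  α' = 20.59154°
a' = a·cos α / cos α' = 152.2140·cos 20.870°/cos 20.59154° = 151.934265
action lengths: √(r_a1²−r_b1²) = 51.740214, √(r_a2²−r_b2²) = 21.352822
base pitch p_b = π·m·cos α = 12.951322
CR = (51.740214 + 21.352822 − 151.934265·sin 20.59154°)/12.951322 = 1.517779
contact ratio ≈ 1.5178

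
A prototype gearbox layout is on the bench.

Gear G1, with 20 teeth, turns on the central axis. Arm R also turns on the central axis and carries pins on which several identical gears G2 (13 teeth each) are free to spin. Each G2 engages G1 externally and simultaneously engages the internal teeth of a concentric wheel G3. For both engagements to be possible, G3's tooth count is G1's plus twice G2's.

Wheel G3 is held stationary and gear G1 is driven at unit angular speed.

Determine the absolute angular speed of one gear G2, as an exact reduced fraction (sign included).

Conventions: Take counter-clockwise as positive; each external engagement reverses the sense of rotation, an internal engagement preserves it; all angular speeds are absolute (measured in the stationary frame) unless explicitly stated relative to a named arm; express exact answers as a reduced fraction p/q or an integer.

planetary set (20T centre, 13T on arm, 46T internal) — Willis relation
ring teeth: 20 + 2·13 = 46
20(ω_sun−ω_arm) = −46(ω_ring−ω_arm),  ω_ring = 0, ω_sun = 1
20(1−ω_arm) = −46(0−ω_arm)  ⇒  66·ω_arm = 20  ⇒  ω_arm = 10/33
sun–planet mesh: 20·(1−10/33) = −13·(ω_p−ω_arm)  ⇒  ω_p−ω_arm = -460/429
ω_p = 10/33 − 460/429 = -10/13
exact speed ratio = -10/13

-10/13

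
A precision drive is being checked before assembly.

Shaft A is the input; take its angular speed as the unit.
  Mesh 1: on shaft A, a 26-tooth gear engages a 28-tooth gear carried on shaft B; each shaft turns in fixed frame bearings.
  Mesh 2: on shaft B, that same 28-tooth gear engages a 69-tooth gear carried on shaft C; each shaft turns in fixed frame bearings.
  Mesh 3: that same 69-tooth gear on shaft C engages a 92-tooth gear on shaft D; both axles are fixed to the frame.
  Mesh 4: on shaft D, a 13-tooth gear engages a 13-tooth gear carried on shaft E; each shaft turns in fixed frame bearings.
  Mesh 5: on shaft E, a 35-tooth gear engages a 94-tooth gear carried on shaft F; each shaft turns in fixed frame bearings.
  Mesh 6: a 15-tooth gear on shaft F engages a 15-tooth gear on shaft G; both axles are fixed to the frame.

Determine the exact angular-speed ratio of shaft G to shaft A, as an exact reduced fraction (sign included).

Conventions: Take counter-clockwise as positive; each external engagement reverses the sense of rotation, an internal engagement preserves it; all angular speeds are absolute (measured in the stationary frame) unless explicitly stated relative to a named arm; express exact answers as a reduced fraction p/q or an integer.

class = fixed-axis compound train [6 meshes; 6 ratios multiply, 6 sense flips]
mesh 1 [26T→28T]: running ratio 13/14, sense −
mesh 2 [28T→69T]: running ratio 26/69, sense +
mesh 3 [69T→92T]: running ratio 13/46, sense −
mesh 4 [13T→13T]: running ratio 13/46, sense +
mesh 5 [35T→94T]: running ratio 455/4324, sense −
mesh 6 [15T→15T]: running ratio 455/4324, sense +
ω_out/ω_in = 455/4324

455/4324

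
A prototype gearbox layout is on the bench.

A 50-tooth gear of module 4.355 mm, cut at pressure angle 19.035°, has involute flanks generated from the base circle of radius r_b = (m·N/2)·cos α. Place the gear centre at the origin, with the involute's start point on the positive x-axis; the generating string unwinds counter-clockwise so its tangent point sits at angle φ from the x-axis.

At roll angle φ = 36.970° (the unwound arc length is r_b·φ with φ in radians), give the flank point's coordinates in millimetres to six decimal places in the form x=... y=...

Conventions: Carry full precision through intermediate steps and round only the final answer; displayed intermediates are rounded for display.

x=122.168087 y=8.838437

recognized (one wheel, involute flank): single-mesh tooth geometry, m = 4.355, N = 50
pitch radius r_p = m·N/2 = 4.355·50/2 = 108.875000
base radius r_b = r_p·cos α = 108.875000·cos 19.035° = 102.921663
roll angle φ = 36.970° = 0.64524822 rad
x = r_b·(cos φ + φ·sin φ) = 122.168087
y = r_b·(sin φ − φ·cos φ) = 8.838437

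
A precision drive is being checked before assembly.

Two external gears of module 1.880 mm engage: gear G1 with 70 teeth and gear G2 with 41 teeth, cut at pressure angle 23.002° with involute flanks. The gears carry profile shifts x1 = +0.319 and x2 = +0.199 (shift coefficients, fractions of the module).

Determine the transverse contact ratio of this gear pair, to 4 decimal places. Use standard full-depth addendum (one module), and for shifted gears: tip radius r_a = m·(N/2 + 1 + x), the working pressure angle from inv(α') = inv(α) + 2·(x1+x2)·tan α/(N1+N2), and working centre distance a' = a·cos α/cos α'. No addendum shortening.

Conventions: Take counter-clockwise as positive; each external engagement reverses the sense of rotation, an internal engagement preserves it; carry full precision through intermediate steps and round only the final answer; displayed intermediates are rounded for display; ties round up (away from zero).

single-mesh involute tooth geometry (70T engaging 41T at module 1.880)
base radii: r_b1 = 60.568322, r_b2 = 35.475731
tip radii: r_a1 = 68.279720, r_a2 = 40.794120
inv(α') = inv(23.002°) + 2·(+0.319+0.199)·tan α/(70+41) = 0.02701753  ⇒  α' = 24.19131°
a' = a·cos α / cos α' = 104.3400·cos 23.002°/cos 24.19131° = 105.290420
action lengths: √(r_a1²−r_b1²) = 31.521398, √(r_a2²−r_b2²) = 20.140325
base pitch p_b = π·m·cos α = 5.436600
CR = (31.521398 + 20.140325 − 105.290420·sin 24.19131°)/5.436600 = 1.566295
contact ratio ≈ 1.5663

1.5663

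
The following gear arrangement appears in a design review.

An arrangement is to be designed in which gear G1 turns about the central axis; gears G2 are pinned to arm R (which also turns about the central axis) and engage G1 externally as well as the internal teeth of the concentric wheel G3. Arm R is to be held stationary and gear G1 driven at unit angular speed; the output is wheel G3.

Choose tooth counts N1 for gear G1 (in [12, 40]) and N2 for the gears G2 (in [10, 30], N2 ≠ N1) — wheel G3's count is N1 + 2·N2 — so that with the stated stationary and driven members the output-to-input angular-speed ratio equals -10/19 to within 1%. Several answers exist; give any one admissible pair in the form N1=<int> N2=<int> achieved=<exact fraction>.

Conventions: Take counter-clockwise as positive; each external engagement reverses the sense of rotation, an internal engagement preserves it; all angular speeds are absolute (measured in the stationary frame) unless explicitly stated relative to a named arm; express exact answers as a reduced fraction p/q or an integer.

N1=40 N2=18 achieved=-10/19

class = planetary set [ratio -10/19 wanted; Willis about the carrier]
Willis with ω_arm = 0: ω_ring/ω_sun = −N1/N3; set equal to -10/19  ⇒  N3/N1 = −1/(-10/19) = 19/10
N3 = N1 + 2·N2  ⇒  N2/N1 = (N3/N1 − 1)/2 = (19/10 − 1)/2 = 9/20
smallest multiple with N1 ≥ 12 and N2 ≥ 10: k = 2  ⇒  N1 = 2·20 = 40, N2 = 2·9 = 18 (N1 ≤ 40, N2 ≤ 30, N2 ≠ N1 ✓), N3 = 40 + 2·18 = 76
check: −N1/N3 with N1 = 40, N3 = 76 gives -10/19; |achieved − target| = 0 ≤ 1/190 ✓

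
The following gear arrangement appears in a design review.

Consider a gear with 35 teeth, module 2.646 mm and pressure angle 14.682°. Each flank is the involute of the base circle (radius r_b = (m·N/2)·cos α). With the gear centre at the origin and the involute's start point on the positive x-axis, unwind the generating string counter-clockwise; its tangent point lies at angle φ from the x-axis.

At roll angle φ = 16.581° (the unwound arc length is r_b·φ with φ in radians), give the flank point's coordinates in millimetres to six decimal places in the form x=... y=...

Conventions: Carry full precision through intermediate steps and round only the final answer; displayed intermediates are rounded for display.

class = single-mesh tooth geometry [base-circle involute, m = 2.646, 35T]
pitch radius r_p = m·N/2 = 2.646·35/2 = 46.305000
base radius r_b = r_p·cos α = 46.305000·cos 14.682° = 44.793023
roll angle φ = 16.581° = 0.28939304 rad
x = r_b·(cos φ + φ·sin φ) = 46.629604
y = r_b·(sin φ − φ·cos φ) = 0.358849

x=46.629604 y=0.358849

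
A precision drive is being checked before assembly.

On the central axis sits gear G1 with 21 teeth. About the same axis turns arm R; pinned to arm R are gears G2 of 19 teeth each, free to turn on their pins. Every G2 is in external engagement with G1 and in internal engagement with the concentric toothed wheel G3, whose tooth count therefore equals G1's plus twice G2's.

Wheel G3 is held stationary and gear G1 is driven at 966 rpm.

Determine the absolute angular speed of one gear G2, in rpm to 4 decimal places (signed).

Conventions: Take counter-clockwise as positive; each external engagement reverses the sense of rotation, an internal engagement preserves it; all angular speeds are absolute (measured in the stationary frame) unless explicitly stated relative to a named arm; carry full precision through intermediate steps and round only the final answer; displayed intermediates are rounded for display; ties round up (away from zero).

-533.8421 rpm

class = planetary set [G3 = 21+2·19 = 59; Willis about the carrier]
normalise by the input: solve with ω_sun = 1, then scale by 966 rpm
ring teeth: 21 + 2·19 = 59
21(ω_sun−ω_arm) = −59(ω_ring−ω_arm),  ω_ring = 0, ω_sun = 1
21(1−ω_arm) = −59(0−ω_arm)  ⇒  80·ω_arm = 21  ⇒  ω_arm = 21/80
sun–planet mesh: 21·(1−21/80) = −19·(ω_p−ω_arm)  ⇒  ω_p−ω_arm = -1239/1520
ω_p = 21/80 − 1239/1520 = -21/38
scale: ω_p = -21/38 × 966 rpm = -533.8421 rpm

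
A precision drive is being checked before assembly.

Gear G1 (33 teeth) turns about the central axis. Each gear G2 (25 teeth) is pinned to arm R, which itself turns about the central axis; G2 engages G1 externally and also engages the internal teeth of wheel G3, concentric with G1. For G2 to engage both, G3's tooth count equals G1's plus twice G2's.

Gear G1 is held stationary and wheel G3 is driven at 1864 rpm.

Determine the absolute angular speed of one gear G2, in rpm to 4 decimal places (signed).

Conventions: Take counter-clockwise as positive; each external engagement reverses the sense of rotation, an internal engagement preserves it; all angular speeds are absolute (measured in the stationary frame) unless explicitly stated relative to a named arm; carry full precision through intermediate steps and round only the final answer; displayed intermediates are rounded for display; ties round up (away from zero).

+3094.2400 rpm

planetary set (33T centre, 25T on arm, 83T internal) — Willis relation
normalise by the input: solve with ω_ring = 1, then scale by 1864 rpm
ring teeth: 33 + 2·25 = 83
33(ω_sun−ω_arm) = −83(ω_ring−ω_arm),  ω_sun = 0, ω_ring = 1
33(0−ω_arm) = −83(1−ω_arm)  ⇒  116·ω_arm = 83  ⇒  ω_arm = 83/116
sun–planet mesh: 33·(0−83/116) = −25·(ω_p−ω_arm)  ⇒  ω_p−ω_arm = 2739/2900
ω_p = 83/116 + 2739/2900 = 83/50
scale: ω_p = 83/50 × 1864 rpm = +3094.2400 rpm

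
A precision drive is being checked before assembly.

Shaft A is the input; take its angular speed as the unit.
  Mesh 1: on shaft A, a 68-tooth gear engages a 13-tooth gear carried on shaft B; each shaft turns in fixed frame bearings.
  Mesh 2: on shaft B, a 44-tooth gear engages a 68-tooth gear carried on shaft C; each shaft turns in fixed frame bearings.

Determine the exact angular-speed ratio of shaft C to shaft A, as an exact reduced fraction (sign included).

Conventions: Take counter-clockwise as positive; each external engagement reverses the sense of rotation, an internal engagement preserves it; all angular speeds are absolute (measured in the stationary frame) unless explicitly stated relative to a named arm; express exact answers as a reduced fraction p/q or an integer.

class = fixed-axis compound train [2 meshes; 2 ratios multiply, 2 sense flips]
mesh 1 [68T→13T]: running ratio 68/13, sense −
mesh 2 [44T→68T]: running ratio 44/13, sense +
ω_out/ω_in = 44/13

44/13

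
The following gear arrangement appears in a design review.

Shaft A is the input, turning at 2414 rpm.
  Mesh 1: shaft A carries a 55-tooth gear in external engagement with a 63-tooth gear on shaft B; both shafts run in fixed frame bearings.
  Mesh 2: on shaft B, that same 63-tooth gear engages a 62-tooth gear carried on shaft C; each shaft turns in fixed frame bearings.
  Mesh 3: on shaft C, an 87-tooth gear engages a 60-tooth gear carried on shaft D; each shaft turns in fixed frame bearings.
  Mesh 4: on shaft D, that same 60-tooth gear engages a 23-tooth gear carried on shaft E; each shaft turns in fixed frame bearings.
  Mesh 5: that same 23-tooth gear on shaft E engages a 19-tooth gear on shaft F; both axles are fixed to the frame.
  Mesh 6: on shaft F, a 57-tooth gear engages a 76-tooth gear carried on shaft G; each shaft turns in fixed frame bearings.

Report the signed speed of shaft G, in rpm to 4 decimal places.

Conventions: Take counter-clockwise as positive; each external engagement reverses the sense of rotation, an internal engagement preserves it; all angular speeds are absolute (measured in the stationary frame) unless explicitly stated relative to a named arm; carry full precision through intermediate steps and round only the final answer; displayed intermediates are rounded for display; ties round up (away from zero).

class = fixed-axis compound train [6 meshes; 6 ratios multiply, 6 sense flips]
mesh 1 [55T→63T]: ω = 2414.0000×55/63 = 2107.4603 rpm, sense flips to −
mesh 2 [63T→62T]: ω = 2107.4603×63/62 = 2141.4516 rpm, sense flips to +
mesh 3 [87T→60T]: ω = 2141.4516×87/60 = 3105.1048 rpm, sense flips to −
mesh 4 [60T→23T]: ω = 3105.1048×60/23 = 8100.2735 rpm, sense flips to +
mesh 5 [23T→19T]: ω = 8100.2735×23/19 = 9805.5942 rpm, sense flips to −
mesh 6 [57T→76T]: ω = 9805.5942×57/76 = 7354.1957 rpm, sense flips to +
signed output speed = +7354.1957 rpm

+7354.1957 rpm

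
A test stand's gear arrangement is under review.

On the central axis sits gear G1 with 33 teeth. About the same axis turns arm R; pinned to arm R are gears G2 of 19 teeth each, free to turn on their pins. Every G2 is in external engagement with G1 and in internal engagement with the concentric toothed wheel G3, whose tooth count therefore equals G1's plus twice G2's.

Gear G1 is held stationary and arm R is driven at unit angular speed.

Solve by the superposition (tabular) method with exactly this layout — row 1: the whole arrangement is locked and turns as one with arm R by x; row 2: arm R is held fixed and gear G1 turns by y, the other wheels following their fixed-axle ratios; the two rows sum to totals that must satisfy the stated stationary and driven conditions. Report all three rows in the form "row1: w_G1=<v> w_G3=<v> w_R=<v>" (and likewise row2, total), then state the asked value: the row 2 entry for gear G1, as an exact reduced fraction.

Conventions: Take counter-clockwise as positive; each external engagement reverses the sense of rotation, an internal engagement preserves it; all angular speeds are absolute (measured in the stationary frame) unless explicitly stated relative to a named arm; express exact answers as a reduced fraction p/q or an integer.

row1: w_G1=1 w_G3=1 w_R=1
row2: w_G1=-1 w_G3=33/71 w_R=0
total: w_G1=0 w_G3=104/71 w_R=1
asked value: -1

class = planetary set [G3 = 33+2·19 = 71; Willis about the carrier]
row 1: whole set turns with the arm by x
row 2 — arm fixed, fixed-axis ratios: sun y, ring −(33/71)·y, arm 0
boundary: total ω_sun = x + y = 0 and total ω_arm = x = 1  ⇒  y = -1, x = 1
row 2 ring = −(33/71)·(-1) = 33/71
totals (row 1 + row 2): sun 1 + (-1) = 0, ring 1 + 33/71 = 104/71, arm 1 + 0 = 1
asked cell (row2, sun) = -1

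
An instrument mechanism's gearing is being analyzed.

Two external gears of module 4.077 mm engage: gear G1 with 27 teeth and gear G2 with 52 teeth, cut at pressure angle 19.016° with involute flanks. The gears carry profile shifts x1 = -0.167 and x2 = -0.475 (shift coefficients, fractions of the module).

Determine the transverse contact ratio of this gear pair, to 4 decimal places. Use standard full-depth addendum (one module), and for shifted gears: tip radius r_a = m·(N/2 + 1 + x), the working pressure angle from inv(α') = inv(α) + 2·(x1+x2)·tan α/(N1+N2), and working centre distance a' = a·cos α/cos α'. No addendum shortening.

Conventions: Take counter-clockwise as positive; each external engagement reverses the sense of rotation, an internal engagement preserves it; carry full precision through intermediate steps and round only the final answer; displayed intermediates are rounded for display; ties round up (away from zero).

2.0044

single-mesh involute tooth geometry (27T engaging 52T at module 4.077)
base radii: r_b1 = 52.035864, r_b2 = 100.217219
tip radii: r_a1 = 58.435641, r_a2 = 108.142425
inv(α') = inv(19.016°) + 2·(-0.167-0.475)·tan α/(27+52) = 0.00714670  ⇒  α' = 15.75496°
a' = a·cos α / cos α' = 161.0415·cos 19.016°/cos 15.75496° = 158.196243
action lengths: √(r_a1²−r_b1²) = 26.589341, √(r_a2²−r_b2²) = 40.636106
base pitch p_b = π·m·cos α = 12.109295
CR = (26.589341 + 40.636106 − 158.196243·sin 15.75496°)/12.109295 = 2.004361
contact ratio ≈ 2.0044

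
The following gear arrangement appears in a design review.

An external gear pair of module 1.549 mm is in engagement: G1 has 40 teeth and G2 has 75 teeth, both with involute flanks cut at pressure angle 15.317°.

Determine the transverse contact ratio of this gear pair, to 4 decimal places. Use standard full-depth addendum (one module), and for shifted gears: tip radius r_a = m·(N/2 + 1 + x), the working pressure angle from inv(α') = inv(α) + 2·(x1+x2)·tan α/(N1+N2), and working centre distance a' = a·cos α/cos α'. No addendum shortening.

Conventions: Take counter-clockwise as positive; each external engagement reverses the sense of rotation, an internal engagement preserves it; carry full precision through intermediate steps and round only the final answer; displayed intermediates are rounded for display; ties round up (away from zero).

2.0818

topology: single-mesh involute geometry — m = 1.549, 40T/75T pair
base radii: r_b1 = 29.879562, r_b2 = 56.024179
tip radii: r_a1 = 32.529000, r_a2 = 59.636500
no profile shift: α' = α, a' = a
action lengths: √(r_a1²−r_b1²) = 12.858756, √(r_a2²−r_b2²) = 20.440243
base pitch p_b = π·m·cos α = 4.693471
CR = (12.858756 + 20.440243 − 89.067500·sin 15.31700°)/4.693471 = 2.081828
contact ratio ≈ 2.0818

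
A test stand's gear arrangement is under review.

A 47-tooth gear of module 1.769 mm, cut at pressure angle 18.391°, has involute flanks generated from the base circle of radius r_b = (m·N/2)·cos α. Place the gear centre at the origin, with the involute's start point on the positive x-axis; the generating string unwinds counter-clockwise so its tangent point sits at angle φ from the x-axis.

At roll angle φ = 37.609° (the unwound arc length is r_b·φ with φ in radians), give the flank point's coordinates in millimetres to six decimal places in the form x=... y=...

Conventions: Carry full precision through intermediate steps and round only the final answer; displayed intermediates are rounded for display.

single-mesh involute tooth geometry (47T wheel at module 1.769)
pitch radius r_p = m·N/2 = 1.769·47/2 = 41.571500
base radius r_b = r_p·cos α = 41.571500·cos 18.391° = 39.448260
roll angle φ = 37.609° = 0.65640088 rad
x = r_b·(cos φ + φ·sin φ) = 47.052910
y = r_b·(sin φ − φ·cos φ) = 3.561109

x=47.052910 y=3.561109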